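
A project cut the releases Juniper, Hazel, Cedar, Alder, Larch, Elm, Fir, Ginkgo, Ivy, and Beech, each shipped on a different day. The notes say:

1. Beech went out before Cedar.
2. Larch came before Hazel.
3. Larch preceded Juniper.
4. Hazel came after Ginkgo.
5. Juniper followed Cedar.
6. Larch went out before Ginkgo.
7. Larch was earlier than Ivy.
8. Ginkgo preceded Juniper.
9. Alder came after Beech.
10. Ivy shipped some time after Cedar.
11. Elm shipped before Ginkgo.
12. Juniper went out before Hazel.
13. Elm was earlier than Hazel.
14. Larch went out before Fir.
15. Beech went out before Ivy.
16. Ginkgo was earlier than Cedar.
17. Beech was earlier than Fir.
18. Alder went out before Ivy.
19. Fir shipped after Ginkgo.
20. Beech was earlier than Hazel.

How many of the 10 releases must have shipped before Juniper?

Directly stated before Juniper: Cedar, Ginkgo, and Larch.
Beech reaches Juniper via Beech → Cedar → Juniper.
Elm reaches Juniper via Elm → Ginkgo → Juniper.
No chain forces Alder (or any of the others) ahead of Juniper.
That's Beech, Cedar, Elm, Ginkgo, and Larch — 5 in all.

5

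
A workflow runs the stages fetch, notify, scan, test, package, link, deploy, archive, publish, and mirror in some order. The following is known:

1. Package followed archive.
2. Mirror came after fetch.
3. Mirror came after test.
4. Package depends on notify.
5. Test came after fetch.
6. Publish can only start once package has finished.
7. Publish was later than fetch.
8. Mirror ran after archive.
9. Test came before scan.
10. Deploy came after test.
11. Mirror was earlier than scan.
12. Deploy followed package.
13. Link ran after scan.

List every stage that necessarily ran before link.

Directly stated before link: scan.
Archive reaches link via archive → mirror → scan → link.
Fetch reaches link via fetch → test → scan → link.
Mirror reaches link via mirror → scan → link.
Likewise test reaches link by chaining the stated constraints.

archive, fetch, mirror, scan, test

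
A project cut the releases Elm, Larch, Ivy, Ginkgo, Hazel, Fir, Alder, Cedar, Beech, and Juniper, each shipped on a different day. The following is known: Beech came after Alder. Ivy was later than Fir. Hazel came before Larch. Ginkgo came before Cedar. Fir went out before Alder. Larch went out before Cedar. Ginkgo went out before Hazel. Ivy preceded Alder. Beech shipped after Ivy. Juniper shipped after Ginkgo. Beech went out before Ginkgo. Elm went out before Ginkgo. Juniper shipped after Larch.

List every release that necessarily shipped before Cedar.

Directly stated before Cedar: Ginkgo and Larch.
Alder reaches Cedar via Alder → Beech → Ginkgo → Cedar.
Beech reaches Cedar via Beech → Ginkgo → Cedar.
Elm reaches Cedar via Elm → Ginkgo → Cedar.
Likewise Fir, Hazel, and Ivy each reach Cedar by chaining the stated constraints.
No chain forces Juniper ahead of Cedar.

Alder, Beech, Elm, Fir, Ginkgo, Hazel, Ivy, Larch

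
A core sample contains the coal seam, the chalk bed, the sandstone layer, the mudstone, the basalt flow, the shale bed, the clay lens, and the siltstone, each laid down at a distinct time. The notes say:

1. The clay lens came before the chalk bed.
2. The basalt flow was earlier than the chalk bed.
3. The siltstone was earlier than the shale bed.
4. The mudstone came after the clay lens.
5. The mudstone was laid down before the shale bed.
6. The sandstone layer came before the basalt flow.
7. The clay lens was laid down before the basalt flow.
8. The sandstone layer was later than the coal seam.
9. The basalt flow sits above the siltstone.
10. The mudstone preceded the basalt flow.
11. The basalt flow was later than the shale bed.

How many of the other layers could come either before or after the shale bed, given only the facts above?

Forced before the shale bed: the clay lens, the mudstone, and the siltstone; forced after the shale bed: the basalt flow and the chalk bed.
That leaves the coal seam and the sandstone layer with no forced order relative to the shale bed — 2.

2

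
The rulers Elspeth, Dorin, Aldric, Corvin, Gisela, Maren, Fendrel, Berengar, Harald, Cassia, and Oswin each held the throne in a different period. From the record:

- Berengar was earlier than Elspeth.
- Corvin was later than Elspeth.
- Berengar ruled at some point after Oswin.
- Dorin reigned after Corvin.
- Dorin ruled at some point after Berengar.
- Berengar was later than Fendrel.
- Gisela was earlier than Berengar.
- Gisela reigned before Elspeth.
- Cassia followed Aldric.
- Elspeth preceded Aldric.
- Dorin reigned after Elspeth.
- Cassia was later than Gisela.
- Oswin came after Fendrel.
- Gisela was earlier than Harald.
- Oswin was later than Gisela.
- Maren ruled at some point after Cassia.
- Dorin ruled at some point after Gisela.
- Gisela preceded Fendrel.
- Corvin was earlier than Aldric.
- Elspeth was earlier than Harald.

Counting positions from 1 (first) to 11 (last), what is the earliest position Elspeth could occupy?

Berengar, Fendrel, Gisela, and Oswin must all come before Elspeth — 4 forced predecessors.
Nothing else is forced ahead of Elspeth, so their earliest slot is position 4 + 1 = 5.

5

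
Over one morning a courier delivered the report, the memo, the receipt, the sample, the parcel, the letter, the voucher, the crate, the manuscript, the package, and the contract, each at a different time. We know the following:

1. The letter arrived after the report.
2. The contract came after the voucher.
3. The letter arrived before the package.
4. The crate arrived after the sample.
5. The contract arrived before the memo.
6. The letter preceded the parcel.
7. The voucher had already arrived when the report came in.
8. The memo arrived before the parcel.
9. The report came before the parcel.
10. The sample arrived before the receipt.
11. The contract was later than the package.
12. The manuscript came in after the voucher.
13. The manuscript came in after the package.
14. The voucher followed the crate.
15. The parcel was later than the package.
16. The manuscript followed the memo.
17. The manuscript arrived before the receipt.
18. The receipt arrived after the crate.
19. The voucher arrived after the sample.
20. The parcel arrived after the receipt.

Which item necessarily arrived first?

the sample

The sample has a chain of constraints placing it before every other item, so the sample must be first.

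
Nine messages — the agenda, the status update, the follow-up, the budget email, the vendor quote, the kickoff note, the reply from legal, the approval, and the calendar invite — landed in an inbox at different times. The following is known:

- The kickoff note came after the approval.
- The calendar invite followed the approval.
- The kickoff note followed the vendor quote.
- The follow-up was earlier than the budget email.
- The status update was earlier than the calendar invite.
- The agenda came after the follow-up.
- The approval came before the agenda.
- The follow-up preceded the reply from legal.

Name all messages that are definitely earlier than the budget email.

Directly stated before the budget email: the follow-up.
No chain forces the reply from legal (or any of the others) ahead of the budget email.

the follow-up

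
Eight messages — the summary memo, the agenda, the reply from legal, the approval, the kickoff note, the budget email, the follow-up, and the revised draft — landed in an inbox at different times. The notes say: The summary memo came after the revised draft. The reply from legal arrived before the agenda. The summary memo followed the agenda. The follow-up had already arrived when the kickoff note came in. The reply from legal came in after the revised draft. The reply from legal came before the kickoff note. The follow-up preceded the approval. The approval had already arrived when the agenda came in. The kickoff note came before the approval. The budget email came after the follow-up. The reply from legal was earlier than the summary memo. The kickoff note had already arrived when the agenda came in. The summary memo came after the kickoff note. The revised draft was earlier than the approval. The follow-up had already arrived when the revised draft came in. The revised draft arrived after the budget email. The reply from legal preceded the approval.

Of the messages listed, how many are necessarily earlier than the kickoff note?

4

Directly stated before the kickoff note: the follow-up and the reply from legal.
The budget email reaches the kickoff note via the budget email → the revised draft → the reply from legal → the kickoff note.
The revised draft reaches the kickoff note via the revised draft → the reply from legal → the kickoff note.
No chain forces the summary memo (or any of the others) ahead of the kickoff note.
That's the budget email, the follow-up, the reply from legal, and the revised draft — 4 in all.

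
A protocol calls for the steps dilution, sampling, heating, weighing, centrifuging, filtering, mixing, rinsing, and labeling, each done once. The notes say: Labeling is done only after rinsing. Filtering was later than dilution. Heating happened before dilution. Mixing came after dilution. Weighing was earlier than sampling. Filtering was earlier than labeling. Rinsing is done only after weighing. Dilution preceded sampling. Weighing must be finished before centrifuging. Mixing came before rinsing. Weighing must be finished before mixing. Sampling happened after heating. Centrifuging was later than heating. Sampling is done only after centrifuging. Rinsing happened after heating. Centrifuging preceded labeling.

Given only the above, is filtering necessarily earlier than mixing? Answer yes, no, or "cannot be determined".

No chain of stated constraints runs from filtering to mixing, and none runs from mixing to filtering either.
So the relative order of filtering and mixing is not fixed by the given facts.

cannot be determined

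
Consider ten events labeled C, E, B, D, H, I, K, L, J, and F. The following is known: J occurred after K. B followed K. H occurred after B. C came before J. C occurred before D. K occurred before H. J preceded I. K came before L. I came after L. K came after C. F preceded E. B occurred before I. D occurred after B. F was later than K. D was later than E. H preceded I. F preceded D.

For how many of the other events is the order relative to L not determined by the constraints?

6

Forced before L: C and K; forced after L: I.
That leaves B, D, E, F, H, and J with no forced order relative to L — 6.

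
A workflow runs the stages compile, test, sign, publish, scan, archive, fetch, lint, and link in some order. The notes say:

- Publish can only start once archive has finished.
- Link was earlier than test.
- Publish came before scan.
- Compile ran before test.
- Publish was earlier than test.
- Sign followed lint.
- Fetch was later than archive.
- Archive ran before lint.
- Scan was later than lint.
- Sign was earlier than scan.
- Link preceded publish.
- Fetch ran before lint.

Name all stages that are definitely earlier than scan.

Directly stated before scan: lint, publish, and sign.
Archive reaches scan via archive → publish → scan.
Fetch reaches scan via fetch → lint → scan.
Link reaches scan via link → publish → scan.

archive, fetch, link, lint, publish, sign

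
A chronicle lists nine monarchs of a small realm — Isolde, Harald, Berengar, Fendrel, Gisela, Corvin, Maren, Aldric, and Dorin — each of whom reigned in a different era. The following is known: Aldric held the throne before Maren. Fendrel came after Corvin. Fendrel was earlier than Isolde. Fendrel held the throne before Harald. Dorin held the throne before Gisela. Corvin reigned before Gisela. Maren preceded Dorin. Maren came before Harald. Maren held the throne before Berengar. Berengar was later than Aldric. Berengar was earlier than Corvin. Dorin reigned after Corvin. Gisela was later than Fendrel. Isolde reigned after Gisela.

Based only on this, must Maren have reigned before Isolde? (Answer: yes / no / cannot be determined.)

yes

Chain the constraints: Maren → Dorin → Gisela → Isolde. Each link is directly stated, so Maren comes before Isolde.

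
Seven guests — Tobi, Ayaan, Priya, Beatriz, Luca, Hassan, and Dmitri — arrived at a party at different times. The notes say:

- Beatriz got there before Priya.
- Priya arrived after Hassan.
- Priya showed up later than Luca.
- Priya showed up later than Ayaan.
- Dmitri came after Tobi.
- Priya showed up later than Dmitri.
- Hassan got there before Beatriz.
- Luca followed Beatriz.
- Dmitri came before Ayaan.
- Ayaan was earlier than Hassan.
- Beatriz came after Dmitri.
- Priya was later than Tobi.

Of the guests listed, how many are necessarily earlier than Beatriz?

Directly stated before Beatriz: Dmitri and Hassan.
Ayaan reaches Beatriz via Ayaan → Hassan → Beatriz.
Tobi reaches Beatriz via Tobi → Dmitri → Beatriz.
No chain forces Luca (or any of the others) ahead of Beatriz.
That's Ayaan, Dmitri, Hassan, and Tobi — 4 in all.

4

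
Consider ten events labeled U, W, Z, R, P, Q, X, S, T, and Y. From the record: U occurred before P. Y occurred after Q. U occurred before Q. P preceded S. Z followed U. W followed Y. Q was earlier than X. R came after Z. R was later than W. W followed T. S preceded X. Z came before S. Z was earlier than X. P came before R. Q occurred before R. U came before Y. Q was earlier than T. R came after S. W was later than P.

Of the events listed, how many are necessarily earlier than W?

5

Directly stated before W: P, T, and Y.
Q reaches W via Q → Y → W.
U reaches W via U → P → W.
No chain forces S (or any of the others) ahead of W.
That's P, Q, T, U, and Y — 5 in all.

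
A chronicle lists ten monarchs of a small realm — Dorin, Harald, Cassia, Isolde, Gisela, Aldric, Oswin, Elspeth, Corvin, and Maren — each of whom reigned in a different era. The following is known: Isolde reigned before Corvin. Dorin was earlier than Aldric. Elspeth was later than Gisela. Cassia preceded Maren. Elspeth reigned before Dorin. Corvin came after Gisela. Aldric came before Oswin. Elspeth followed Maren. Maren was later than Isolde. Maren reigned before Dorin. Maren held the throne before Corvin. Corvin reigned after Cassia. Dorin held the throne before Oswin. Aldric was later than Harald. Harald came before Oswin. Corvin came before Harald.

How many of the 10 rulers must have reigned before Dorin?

5

Directly stated before Dorin: Elspeth and Maren.
Cassia reaches Dorin via Cassia → Maren → Dorin.
Gisela reaches Dorin via Gisela → Elspeth → Dorin.
Isolde reaches Dorin via Isolde → Maren → Dorin.
No chain forces Harald (or any of the others) ahead of Dorin.
That's Cassia, Elspeth, Gisela, Isolde, and Maren — 5 in all.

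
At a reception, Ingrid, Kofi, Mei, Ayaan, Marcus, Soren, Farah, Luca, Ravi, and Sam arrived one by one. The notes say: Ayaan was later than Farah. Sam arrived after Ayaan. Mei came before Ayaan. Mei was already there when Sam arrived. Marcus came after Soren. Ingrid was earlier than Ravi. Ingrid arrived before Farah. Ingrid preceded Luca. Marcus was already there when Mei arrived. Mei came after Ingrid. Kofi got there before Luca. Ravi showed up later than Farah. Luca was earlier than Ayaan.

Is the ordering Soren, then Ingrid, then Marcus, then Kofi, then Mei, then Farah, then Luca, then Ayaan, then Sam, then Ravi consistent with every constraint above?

yes

Check each stated constraint against the proposed order — e.g. Ingrid is ahead of Luca; Ingrid is ahead of Ravi. Every pair is in the required order; nothing is violated.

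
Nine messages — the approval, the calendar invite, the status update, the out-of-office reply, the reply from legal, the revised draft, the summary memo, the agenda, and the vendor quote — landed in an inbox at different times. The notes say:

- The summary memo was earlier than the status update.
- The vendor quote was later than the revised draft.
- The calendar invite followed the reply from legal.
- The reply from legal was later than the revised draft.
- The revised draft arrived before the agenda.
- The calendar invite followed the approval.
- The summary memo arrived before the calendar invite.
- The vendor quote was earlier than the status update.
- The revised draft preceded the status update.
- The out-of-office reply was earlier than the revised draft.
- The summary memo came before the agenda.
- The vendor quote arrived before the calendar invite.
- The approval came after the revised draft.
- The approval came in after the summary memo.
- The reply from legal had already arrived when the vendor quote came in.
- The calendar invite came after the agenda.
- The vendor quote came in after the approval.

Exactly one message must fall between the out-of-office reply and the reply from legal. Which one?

the revised draft

Tracing the constraints gives the out-of-office reply → the revised draft → the reply from legal, so the revised draft sits after the out-of-office reply and before the reply from legal.
No other message is forced both after the out-of-office reply and before the reply from legal.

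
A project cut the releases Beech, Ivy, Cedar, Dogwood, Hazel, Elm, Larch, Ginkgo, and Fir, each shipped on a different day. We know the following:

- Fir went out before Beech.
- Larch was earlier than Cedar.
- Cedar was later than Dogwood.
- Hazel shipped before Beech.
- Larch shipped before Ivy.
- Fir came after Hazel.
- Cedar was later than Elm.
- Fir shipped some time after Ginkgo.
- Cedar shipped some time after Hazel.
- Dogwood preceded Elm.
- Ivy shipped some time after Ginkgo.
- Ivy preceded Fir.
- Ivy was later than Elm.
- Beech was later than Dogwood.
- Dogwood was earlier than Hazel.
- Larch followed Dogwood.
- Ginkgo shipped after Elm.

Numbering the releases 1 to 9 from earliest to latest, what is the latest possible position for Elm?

Elm must come before Beech, Cedar, Fir, Ginkgo, and Ivy — 5 releases forced after it.
Everything else can be placed before Elm in some valid order, so Elm can sit as late as position 9 − 5 = 4.

4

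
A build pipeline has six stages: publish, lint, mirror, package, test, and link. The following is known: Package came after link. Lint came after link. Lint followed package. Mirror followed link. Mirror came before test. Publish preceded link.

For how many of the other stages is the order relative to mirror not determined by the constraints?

Forced before mirror: link and publish; forced after mirror: test.
That leaves lint and package with no forced order relative to mirror — 2.

2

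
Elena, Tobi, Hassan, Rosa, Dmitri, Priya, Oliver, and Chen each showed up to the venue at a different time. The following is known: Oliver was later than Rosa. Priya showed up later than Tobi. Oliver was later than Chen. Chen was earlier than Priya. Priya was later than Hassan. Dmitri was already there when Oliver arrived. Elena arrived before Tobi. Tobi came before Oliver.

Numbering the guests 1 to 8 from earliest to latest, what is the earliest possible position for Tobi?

Elena must come before Tobi — 1 forced predecessor.
Nothing else is forced ahead of Tobi, so their earliest slot is position 1 + 1 = 2.

2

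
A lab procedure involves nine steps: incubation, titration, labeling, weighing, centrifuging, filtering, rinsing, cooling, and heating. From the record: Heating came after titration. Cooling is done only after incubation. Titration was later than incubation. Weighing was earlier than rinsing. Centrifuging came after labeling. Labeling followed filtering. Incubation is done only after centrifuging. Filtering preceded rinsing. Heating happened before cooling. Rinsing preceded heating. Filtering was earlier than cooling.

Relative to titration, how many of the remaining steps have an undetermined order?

Forced before titration: centrifuging, filtering, incubation, and labeling; forced after titration: cooling and heating.
That leaves rinsing and weighing with no forced order relative to titration — 2.

2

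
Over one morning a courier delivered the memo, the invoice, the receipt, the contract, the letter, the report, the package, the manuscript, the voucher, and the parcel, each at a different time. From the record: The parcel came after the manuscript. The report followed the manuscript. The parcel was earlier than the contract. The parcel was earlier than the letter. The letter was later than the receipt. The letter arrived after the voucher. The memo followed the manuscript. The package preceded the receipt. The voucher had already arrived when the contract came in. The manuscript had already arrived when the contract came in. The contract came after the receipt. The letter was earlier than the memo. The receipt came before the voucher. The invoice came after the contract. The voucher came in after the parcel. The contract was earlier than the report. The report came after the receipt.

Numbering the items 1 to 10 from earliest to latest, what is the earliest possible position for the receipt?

2

The package must come before the receipt — 1 forced predecessor.
Nothing else is forced ahead of the receipt, so its earliest slot is position 1 + 1 = 2.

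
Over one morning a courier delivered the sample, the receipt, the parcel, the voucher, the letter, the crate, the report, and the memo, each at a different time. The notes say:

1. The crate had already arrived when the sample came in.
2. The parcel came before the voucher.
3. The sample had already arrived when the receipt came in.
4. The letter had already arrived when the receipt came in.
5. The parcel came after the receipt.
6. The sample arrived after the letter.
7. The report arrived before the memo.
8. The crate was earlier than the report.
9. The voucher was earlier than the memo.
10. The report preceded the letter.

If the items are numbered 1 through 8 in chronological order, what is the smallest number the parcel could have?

6

The crate, the letter, the receipt, the report, and the sample must all come before the parcel — 5 forced predecessors.
Nothing else is forced ahead of the parcel, so its earliest slot is position 5 + 1 = 6.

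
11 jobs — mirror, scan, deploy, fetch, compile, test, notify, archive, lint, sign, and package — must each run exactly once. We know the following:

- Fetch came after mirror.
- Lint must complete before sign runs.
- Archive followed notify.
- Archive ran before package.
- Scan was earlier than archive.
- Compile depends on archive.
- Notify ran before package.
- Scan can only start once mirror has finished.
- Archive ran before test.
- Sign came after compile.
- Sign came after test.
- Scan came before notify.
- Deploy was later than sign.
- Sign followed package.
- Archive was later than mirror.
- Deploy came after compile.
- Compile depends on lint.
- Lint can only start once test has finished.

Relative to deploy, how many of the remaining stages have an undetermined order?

1

Forced before deploy: archive, compile, lint, mirror, notify, package, scan, sign, and test.
That leaves fetch with no forced order relative to deploy — 1.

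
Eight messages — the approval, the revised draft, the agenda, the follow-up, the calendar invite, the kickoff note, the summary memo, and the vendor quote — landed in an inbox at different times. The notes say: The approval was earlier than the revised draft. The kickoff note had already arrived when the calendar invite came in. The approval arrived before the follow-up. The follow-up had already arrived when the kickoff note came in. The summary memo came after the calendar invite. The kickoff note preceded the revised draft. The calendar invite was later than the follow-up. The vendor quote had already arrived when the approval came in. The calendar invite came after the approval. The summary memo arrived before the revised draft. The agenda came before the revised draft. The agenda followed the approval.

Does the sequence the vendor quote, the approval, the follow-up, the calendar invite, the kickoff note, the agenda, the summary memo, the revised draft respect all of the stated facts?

no

The constraints require the kickoff note before the calendar invite, but in the proposed sequence the calendar invite appears ahead of the kickoff note. That one violation is enough.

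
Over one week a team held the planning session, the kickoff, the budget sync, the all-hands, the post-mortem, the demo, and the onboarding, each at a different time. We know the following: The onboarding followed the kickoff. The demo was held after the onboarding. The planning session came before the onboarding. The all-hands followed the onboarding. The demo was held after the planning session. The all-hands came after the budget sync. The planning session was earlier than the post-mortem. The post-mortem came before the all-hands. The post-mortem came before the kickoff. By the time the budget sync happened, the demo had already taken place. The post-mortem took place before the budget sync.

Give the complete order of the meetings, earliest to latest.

the planning session, the post-mortem, the kickoff, the onboarding, the demo, the budget sync, the all-hands

The constraints fix every adjacent pair, so only one ordering works:
the planning session → the post-mortem → the kickoff → the onboarding → the demo → the budget sync → the all-hands.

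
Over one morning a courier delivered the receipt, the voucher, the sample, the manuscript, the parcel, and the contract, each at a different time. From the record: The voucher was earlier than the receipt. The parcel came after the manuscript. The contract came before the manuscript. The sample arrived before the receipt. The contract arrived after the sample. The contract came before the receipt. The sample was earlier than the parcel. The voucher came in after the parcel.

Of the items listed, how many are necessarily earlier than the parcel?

Directly stated before the parcel: the manuscript and the sample.
The contract reaches the parcel via the contract → the manuscript → the parcel.
That's the contract, the manuscript, and the sample — 3 in all.

3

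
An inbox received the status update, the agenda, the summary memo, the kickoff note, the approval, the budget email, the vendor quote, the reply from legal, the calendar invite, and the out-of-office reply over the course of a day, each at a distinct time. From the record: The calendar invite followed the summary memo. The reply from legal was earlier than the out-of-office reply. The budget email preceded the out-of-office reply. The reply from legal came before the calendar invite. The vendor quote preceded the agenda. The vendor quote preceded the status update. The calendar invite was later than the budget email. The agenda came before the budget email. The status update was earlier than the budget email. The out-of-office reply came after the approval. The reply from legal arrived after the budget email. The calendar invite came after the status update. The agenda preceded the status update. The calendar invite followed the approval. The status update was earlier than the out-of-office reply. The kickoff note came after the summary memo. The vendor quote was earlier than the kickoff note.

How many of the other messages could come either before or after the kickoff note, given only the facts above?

Forced before the kickoff note: the summary memo and the vendor quote.
That leaves the agenda, the approval, the budget email, the calendar invite, the out-of-office reply, the reply from legal, and the status update with no forced order relative to the kickoff note — 7.

7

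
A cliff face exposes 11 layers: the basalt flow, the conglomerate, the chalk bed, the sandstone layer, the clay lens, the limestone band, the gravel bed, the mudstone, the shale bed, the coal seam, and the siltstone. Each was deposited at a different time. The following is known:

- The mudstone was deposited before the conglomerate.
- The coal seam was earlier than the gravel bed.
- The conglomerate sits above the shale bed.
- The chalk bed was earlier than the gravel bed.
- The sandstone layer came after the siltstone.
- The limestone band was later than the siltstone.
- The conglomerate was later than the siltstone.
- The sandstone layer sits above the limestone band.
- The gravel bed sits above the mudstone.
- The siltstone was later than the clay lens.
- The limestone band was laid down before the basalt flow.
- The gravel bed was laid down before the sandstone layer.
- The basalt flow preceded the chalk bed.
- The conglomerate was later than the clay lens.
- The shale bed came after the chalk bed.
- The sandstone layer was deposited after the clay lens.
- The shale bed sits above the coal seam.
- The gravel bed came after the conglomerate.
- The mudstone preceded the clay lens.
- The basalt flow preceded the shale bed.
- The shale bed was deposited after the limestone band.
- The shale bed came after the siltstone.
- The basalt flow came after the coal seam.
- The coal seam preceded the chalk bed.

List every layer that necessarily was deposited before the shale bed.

the basalt flow, the chalk bed, the clay lens, the coal seam, the limestone band, the mudstone, the siltstone

Directly stated before the shale bed: the basalt flow, the chalk bed, the coal seam, the limestone band, and the siltstone.
The clay lens reaches the shale bed via the clay lens → the siltstone → the shale bed.
The mudstone reaches the shale bed via the mudstone → the clay lens → the siltstone → the shale bed.
No chain forces the conglomerate (or any of the others) ahead of the shale bed.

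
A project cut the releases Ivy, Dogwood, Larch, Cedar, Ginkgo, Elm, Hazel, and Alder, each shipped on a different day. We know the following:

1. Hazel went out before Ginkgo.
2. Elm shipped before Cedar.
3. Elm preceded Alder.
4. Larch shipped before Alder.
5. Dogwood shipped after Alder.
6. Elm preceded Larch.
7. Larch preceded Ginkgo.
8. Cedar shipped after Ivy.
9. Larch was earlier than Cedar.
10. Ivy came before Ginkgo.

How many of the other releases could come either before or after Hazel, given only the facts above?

Forced after Hazel: Ginkgo.
That leaves Alder, Cedar, Dogwood, Elm, Ivy, and Larch with no forced order relative to Hazel — 6.

6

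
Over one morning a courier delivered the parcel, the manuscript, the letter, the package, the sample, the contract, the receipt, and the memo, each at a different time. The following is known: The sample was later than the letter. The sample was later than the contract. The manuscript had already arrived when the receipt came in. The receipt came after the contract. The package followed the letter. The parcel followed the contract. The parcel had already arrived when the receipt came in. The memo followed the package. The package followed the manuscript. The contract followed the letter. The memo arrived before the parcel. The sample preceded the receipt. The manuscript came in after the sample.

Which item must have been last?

the receipt

Every other item has a chain of constraints placing it before the receipt, so the receipt is last.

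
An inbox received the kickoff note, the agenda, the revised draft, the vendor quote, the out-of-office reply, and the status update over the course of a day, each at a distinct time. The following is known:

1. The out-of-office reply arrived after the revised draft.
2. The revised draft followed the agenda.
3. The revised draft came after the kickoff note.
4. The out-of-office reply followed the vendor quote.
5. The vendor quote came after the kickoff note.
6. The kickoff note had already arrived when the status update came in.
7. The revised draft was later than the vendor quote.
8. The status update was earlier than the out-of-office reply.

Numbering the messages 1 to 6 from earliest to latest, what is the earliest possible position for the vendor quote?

The kickoff note must come before the vendor quote — 1 forced predecessor.
Nothing else is forced ahead of the vendor quote, so its earliest slot is position 1 + 1 = 2.

2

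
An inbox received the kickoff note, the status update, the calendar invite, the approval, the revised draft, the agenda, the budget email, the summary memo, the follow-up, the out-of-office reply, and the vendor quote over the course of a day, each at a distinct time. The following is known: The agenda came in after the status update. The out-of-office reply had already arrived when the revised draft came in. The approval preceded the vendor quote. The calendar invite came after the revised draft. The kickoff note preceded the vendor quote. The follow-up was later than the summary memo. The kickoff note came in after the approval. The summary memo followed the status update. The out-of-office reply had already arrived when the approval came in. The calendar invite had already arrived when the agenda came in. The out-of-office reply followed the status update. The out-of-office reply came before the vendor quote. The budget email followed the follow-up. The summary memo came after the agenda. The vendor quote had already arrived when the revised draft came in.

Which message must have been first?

the status update

The status update has a chain of constraints placing it before every other message, so the status update must be first.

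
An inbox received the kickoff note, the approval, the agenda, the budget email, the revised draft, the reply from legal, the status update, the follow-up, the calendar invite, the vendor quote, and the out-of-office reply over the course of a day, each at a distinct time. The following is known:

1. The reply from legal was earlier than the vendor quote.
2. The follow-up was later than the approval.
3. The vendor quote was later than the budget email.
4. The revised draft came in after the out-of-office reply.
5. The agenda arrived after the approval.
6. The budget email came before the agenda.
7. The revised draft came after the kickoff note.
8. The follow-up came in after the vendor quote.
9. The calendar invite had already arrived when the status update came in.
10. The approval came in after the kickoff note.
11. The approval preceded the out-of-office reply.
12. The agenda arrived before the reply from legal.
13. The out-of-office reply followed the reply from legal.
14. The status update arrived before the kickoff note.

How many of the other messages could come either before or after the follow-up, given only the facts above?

Forced before the follow-up: the agenda, the approval, the budget email, the calendar invite, the kickoff note, the reply from legal, the status update, and the vendor quote.
That leaves the out-of-office reply and the revised draft with no forced order relative to the follow-up — 2.

2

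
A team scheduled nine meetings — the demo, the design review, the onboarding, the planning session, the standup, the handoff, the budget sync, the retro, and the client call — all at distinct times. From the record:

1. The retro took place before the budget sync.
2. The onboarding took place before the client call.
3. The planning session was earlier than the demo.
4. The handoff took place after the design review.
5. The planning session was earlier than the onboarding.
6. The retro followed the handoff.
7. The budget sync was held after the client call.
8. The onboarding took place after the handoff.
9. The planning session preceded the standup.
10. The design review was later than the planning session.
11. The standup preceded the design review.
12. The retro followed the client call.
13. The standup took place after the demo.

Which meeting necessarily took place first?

the planning session

The planning session has a chain of constraints placing it before every other meeting, so the planning session must be first.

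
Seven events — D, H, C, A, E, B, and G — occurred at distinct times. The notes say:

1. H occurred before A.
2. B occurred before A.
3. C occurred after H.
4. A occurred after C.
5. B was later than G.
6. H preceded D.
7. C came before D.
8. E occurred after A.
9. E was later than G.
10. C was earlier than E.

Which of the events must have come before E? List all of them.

Directly stated before E: A, C, and G.
B reaches E via B → A → E.
H reaches E via H → A → E.
No chain forces D ahead of E.

A, B, C, G, H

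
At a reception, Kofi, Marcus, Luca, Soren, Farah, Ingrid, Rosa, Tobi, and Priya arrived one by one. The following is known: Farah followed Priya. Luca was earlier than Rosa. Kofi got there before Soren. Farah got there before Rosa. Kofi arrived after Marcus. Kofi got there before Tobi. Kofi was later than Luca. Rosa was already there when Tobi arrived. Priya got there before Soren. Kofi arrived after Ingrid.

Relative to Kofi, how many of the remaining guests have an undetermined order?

3

Forced before Kofi: Ingrid, Luca, and Marcus; forced after Kofi: Soren and Tobi.
That leaves Farah, Priya, and Rosa with no forced order relative to Kofi — 3.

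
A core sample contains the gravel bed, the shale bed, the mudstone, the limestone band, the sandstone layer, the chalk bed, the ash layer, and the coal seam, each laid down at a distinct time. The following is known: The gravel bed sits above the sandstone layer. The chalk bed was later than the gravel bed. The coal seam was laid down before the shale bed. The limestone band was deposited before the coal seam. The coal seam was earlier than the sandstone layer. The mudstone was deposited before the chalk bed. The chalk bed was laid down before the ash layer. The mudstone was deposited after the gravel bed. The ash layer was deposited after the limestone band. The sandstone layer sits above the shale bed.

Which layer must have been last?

the ash layer

Every other layer has a chain of constraints placing it before the ash layer, so the ash layer is last.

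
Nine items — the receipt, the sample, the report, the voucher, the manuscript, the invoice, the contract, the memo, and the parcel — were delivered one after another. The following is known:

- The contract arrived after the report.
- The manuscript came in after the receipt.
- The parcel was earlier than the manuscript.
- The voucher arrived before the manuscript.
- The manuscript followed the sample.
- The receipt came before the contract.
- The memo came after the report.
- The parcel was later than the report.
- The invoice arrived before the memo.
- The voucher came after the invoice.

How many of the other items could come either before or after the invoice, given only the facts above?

5

Forced after the invoice: the manuscript, the memo, and the voucher.
That leaves the contract, the parcel, the receipt, the report, and the sample with no forced order relative to the invoice — 5.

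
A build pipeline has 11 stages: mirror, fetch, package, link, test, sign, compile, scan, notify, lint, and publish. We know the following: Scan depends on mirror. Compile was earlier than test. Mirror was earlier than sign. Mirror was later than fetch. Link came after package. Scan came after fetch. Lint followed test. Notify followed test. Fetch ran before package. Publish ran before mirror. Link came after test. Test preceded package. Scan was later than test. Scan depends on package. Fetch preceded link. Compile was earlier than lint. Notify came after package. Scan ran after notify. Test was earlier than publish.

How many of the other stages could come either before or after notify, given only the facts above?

5

Forced before notify: compile, fetch, package, and test; forced after notify: scan.
That leaves link, lint, mirror, publish, and sign with no forced order relative to notify — 5.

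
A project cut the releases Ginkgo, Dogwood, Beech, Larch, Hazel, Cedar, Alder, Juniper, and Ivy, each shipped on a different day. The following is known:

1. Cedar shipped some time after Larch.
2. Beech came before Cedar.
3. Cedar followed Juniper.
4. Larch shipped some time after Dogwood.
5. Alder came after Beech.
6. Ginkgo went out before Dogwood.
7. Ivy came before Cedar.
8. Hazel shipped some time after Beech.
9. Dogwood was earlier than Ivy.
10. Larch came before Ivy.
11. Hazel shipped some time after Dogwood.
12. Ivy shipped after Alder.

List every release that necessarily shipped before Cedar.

Directly stated before Cedar: Beech, Ivy, Juniper, and Larch.
Alder reaches Cedar via Alder → Ivy → Cedar.
Dogwood reaches Cedar via Dogwood → Larch → Cedar.
Ginkgo reaches Cedar via Ginkgo → Dogwood → Larch → Cedar.
No chain forces Hazel ahead of Cedar.

Alder, Beech, Dogwood, Ginkgo, Ivy, Juniper, Larch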